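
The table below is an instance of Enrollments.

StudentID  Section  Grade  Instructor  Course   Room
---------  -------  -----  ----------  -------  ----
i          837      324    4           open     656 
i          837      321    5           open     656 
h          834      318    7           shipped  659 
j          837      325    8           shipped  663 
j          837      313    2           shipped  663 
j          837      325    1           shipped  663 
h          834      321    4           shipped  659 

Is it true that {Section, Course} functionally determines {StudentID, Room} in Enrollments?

Yes

(Section=837, Course=open): 2 rows → {StudentID,Room} = (i, 656), (i, 656) ✓
(Section=834, Course=shipped): 2 rows → {StudentID,Room} = (h, 659), (h, 659) ✓
(Section=837, Course=shipped): 3 rows → {StudentID,Room} = (j, 663), (j, 663), (j, 663) ✓
Every {Section, Course} value is associated with a single {StudentID, Room} value, so {Section, Course} -> {StudentID, Room} holds.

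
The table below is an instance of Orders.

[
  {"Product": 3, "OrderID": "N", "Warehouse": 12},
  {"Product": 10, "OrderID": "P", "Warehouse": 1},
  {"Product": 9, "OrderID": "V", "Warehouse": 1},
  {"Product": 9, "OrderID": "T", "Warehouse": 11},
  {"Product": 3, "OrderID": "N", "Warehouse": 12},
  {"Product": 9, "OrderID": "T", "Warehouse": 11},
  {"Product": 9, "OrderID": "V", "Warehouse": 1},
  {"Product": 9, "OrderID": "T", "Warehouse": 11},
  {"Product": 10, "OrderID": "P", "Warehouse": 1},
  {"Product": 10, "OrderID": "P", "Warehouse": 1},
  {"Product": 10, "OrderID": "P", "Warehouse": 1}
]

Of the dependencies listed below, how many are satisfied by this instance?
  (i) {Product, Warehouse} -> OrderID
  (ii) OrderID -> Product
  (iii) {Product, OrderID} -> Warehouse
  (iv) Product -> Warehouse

3

(i) {Product, Warehouse} -> OrderID: every LHS value maps to a single RHS value — holds.
(ii) OrderID -> Product: every LHS value maps to a single RHS value — holds.
(iii) {Product, OrderID} -> Warehouse: every LHS value maps to a single RHS value — holds.
(iv) Product -> Warehouse: Product=9: 5 rows → Warehouse takes values {1, 11} — violation — fails.
3 of the 4 dependencies hold.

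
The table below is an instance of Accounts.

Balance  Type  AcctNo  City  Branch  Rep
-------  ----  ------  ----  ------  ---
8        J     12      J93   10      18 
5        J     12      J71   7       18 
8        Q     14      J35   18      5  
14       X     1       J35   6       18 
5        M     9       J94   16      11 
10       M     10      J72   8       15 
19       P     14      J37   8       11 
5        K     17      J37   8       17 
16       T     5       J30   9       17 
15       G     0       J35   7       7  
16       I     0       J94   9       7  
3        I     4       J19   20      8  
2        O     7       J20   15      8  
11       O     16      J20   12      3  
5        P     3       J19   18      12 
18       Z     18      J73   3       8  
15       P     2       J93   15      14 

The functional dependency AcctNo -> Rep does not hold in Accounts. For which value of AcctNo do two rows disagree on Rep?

AcctNo=12: 2 rows → Rep = 18, 18 ✓
AcctNo=14: 2 rows → Rep takes values {5, 11} — violation
AcctNo=1: 1 row → Rep = 18 ✓
AcctNo=9: 1 row → Rep = 11 ✓
AcctNo=10: 1 row → Rep = 15 ✓
AcctNo=17: 1 row → Rep = 17 ✓
AcctNo=5: 1 row → Rep = 17 ✓
AcctNo=0: 2 rows → Rep = 7, 7 ✓
AcctNo=4: 1 row → Rep = 8 ✓
AcctNo=7: 1 row → Rep = 8 ✓
AcctNo=16: 1 row → Rep = 3 ✓
AcctNo=3: 1 row → Rep = 12 ✓
AcctNo=18: 1 row → Rep = 8 ✓
AcctNo=2: 1 row → Rep = 14 ✓
The only AcctNo value with inconsistent Rep is AcctNo=14.

14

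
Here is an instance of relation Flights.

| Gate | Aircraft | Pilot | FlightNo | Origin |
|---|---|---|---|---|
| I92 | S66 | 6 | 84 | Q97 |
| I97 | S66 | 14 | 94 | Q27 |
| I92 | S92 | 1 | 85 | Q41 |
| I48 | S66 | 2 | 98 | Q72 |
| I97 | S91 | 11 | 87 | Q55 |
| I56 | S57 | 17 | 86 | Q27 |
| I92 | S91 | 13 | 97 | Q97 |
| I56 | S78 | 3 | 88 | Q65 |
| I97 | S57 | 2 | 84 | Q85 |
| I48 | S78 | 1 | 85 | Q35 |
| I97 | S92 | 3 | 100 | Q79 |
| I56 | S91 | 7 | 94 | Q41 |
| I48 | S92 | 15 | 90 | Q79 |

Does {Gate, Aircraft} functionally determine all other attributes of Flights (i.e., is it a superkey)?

All 13 rows have distinct {Gate, Aircraft} values, so {Gate, Aircraft} → (all attributes) holds and {Gate, Aircraft} is a superkey.

Yes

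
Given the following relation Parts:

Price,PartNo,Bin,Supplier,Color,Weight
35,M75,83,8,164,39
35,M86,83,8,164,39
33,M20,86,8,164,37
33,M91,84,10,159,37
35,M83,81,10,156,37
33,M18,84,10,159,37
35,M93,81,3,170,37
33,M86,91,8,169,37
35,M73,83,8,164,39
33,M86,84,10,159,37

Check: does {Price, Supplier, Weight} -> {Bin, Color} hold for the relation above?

No

(Price=35, Supplier=8, Weight=39): 3 rows → {Bin,Color} = (83, 164), (83, 164), (83, 164) ✓
(Price=33, Supplier=8, Weight=37): 2 rows → {Bin,Color} takes values {(86, 164), (91, 169)} — violation
(Price=33, Supplier=10, Weight=37): 3 rows → {Bin,Color} = (84, 159), (84, 159), (84, 159) ✓
(Price=35, Supplier=10, Weight=37): 1 row → {Bin,Color} = (81, 156) ✓
(Price=35, Supplier=3, Weight=37): 1 row → {Bin,Color} = (81, 170) ✓
Two rows agree on {Price, Supplier, Weight} but differ on {Bin, Color}, so {Price, Supplier, Weight} -> {Bin, Color} does not hold.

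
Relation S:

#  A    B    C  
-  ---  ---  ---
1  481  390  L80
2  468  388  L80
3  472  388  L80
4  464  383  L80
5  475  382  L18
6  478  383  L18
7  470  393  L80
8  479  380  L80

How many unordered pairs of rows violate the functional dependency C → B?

C=L80: violating pairs (1,2), (1,3), (1,4), (1,7), (1,8), (2,4), (2,7), (2,8), (3,4), (3,7), (3,8), (4,7), (4,8), (7,8) — 14 pairs.
C=L18: violating pairs (5,6) — 1 pair.

15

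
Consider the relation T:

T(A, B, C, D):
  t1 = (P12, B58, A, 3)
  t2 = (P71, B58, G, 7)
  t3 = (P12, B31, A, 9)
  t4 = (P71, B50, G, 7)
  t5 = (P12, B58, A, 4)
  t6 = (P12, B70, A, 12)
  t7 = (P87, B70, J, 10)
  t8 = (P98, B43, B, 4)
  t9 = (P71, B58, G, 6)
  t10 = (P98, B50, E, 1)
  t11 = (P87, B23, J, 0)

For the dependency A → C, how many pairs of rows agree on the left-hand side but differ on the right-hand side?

A=P12: all 4 rows agree on C — 0 pairs.
A=P71: all 3 rows agree on C — 0 pairs.
A=P87: all 2 rows agree on C — 0 pairs.
A=P98: violating pairs (8,10) — 1 pair.

1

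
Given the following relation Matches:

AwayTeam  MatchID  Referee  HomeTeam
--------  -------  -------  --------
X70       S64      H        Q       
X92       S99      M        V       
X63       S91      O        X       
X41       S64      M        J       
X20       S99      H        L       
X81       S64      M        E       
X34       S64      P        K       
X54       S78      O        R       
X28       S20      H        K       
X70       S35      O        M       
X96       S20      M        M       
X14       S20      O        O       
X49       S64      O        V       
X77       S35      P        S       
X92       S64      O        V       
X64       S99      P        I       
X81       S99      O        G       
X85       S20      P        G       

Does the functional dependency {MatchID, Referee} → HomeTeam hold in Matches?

No

(MatchID=S64, Referee=H): 1 row → HomeTeam = Q ✓
(MatchID=S99, Referee=M): 1 row → HomeTeam = V ✓
(MatchID=S91, Referee=O): 1 row → HomeTeam = X ✓
(MatchID=S64, Referee=M): 2 rows → HomeTeam takes values {J, E} — violation
(MatchID=S99, Referee=H): 1 row → HomeTeam = L ✓
(MatchID=S64, Referee=P): 1 row → HomeTeam = K ✓
(MatchID=S78, Referee=O): 1 row → HomeTeam = R ✓
(MatchID=S20, Referee=H): 1 row → HomeTeam = K ✓
(MatchID=S35, Referee=O): 1 row → HomeTeam = M ✓
(MatchID=S20, Referee=M): 1 row → HomeTeam = M ✓
(MatchID=S20, Referee=O): 1 row → HomeTeam = O ✓
(MatchID=S64, Referee=O): 2 rows → HomeTeam = V, V ✓
(MatchID=S35, Referee=P): 1 row → HomeTeam = S ✓
(MatchID=S99, Referee=P): 1 row → HomeTeam = I ✓
(MatchID=S99, Referee=O): 1 row → HomeTeam = G ✓
(MatchID=S20, Referee=P): 1 row → HomeTeam = G ✓
Two rows agree on {MatchID, Referee} but differ on HomeTeam, so {MatchID, Referee} → HomeTeam does not hold.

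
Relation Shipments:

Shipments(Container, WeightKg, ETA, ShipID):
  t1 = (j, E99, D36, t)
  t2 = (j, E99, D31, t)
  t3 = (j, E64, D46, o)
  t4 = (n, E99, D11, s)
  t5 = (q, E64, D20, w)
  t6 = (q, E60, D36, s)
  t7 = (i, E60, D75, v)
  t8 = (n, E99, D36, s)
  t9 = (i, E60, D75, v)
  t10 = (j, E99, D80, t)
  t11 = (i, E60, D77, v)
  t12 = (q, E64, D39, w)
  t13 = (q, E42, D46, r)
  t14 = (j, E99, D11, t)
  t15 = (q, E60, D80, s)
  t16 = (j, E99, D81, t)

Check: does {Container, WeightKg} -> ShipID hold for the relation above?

(Container=j, WeightKg=E99): rows 1, 2, 10, 14, 16 → ShipID = t, t, t, t, t ✓
(Container=j, WeightKg=E64): row 3 → ShipID = o ✓
(Container=n, WeightKg=E99): rows 4, 8 → ShipID = s, s ✓
(Container=q, WeightKg=E64): rows 5, 12 → ShipID = w, w ✓
(Container=q, WeightKg=E60): rows 6, 15 → ShipID = s, s ✓
(Container=i, WeightKg=E60): rows 7, 9, 11 → ShipID = v, v, v ✓
(Container=q, WeightKg=E42): row 13 → ShipID = r ✓
Every {Container, WeightKg} value is associated with a single ShipID value, so {Container, WeightKg} -> ShipID holds.

Yes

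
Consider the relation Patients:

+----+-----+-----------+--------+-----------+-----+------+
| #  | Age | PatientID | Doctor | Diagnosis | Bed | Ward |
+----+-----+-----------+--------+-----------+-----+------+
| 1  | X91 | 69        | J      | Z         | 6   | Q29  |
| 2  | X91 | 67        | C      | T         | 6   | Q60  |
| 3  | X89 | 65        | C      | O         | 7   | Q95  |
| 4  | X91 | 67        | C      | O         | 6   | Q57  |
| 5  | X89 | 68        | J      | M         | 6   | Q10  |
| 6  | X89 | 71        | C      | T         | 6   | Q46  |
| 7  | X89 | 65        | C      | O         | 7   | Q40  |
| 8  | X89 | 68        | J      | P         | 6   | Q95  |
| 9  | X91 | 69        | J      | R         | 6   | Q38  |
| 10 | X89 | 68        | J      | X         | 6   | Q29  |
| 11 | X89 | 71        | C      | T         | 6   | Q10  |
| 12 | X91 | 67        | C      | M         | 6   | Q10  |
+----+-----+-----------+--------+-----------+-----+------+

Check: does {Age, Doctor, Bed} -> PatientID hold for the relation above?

Yes

(Age=X91, Doctor=J, Bed=6): rows 1, 9 → PatientID = 69, 69 ✓
(Age=X91, Doctor=C, Bed=6): rows 2, 4, 12 → PatientID = 67, 67, 67 ✓
(Age=X89, Doctor=C, Bed=7): rows 3, 7 → PatientID = 65, 65 ✓
(Age=X89, Doctor=J, Bed=6): rows 5, 8, 10 → PatientID = 68, 68, 68 ✓
(Age=X89, Doctor=C, Bed=6): rows 6, 11 → PatientID = 71, 71 ✓
Every {Age, Doctor, Bed} value is associated with a single PatientID value, so {Age, Doctor, Bed} -> PatientID holds.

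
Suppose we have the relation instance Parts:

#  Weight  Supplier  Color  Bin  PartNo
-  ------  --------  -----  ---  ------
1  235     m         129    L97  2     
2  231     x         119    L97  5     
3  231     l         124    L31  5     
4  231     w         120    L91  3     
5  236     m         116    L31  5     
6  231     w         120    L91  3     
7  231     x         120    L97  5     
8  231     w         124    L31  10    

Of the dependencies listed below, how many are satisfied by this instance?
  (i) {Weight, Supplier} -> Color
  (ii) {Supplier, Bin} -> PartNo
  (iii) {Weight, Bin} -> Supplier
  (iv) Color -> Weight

(i) {Weight, Supplier} -> Color: (Weight=231, Supplier=x): rows 2, 7 → Color takes values {119, 120} — violation; (Weight=231, Supplier=w): rows 4, 6, 8 → Color takes values {120, 124} — violation — fails.
(ii) {Supplier, Bin} -> PartNo: every LHS value maps to a single RHS value — holds.
(iii) {Weight, Bin} -> Supplier: (Weight=231, Bin=L31): rows 3, 8 → Supplier takes values {l, w} — violation — fails.
(iv) Color -> Weight: every LHS value maps to a single RHS value — holds.
2 of the 4 dependencies hold.

2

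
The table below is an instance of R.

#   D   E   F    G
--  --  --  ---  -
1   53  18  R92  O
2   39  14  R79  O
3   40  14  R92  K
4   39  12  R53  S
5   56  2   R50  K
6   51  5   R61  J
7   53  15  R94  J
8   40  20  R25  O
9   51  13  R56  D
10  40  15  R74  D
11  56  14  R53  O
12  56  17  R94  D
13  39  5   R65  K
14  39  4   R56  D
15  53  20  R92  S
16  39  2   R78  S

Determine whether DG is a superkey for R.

Rows 4 and 16 have the same DG value (D=39, G=S) but are distinct tuples, so DG does not determine every attribute — not a superkey.

No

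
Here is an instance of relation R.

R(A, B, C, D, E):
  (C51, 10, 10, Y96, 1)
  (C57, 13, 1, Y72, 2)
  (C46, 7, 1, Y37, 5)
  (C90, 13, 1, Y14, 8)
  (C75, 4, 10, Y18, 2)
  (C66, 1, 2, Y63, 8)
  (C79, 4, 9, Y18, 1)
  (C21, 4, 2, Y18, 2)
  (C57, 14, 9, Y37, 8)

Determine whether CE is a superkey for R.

All 9 rows have distinct CE values, so CE → (all attributes) holds and CE is a superkey.

Yes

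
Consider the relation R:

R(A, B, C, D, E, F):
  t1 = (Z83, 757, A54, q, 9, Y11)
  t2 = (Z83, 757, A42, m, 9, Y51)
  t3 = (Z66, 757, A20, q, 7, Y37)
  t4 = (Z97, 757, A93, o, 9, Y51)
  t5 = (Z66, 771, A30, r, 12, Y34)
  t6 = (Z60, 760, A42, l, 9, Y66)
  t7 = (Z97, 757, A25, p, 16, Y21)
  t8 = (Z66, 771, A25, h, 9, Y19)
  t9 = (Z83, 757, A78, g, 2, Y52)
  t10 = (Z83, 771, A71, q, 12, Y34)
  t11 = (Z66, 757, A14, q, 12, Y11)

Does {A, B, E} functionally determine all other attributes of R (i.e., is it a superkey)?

Rows 1 and 2 have the same {A, B, E} value (A=Z83, B=757, E=9) but are distinct tuples, so {A, B, E} does not determine every attribute — not a superkey.

No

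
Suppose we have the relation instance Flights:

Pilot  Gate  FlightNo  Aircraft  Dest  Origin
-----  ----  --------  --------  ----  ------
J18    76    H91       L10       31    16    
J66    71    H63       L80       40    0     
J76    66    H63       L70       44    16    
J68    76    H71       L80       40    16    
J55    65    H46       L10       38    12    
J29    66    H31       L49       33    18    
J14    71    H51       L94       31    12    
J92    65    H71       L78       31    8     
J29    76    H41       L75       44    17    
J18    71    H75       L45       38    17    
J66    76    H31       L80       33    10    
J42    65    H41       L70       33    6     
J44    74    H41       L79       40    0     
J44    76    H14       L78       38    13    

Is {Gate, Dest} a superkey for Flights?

Yes

All 14 rows have distinct {Gate, Dest} values, so {Gate, Dest} → (all attributes) holds and {Gate, Dest} is a superkey.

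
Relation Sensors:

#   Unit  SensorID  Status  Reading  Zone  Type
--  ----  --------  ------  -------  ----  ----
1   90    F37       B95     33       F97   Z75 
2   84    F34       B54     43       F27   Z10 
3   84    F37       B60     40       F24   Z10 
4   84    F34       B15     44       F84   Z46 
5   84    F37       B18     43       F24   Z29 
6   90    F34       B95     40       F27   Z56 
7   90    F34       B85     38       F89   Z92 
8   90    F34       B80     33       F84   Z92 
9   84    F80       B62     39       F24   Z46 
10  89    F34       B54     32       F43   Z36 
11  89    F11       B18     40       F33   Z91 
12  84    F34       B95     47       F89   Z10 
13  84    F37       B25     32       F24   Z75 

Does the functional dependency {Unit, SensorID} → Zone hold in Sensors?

(Unit=90, SensorID=F37): row 1 → Zone = F97 ✓
(Unit=84, SensorID=F34): rows 2, 4, 12 → Zone takes values {F27, F84, F89} — violation
(Unit=84, SensorID=F37): rows 3, 5, 13 → Zone = F24, F24, F24 ✓
(Unit=90, SensorID=F34): rows 6, 7, 8 → Zone takes values {F27, F89, F84} — violation
(Unit=84, SensorID=F80): row 9 → Zone = F24 ✓
(Unit=89, SensorID=F34): row 10 → Zone = F43 ✓
(Unit=89, SensorID=F11): row 11 → Zone = F33 ✓
Two rows agree on {Unit, SensorID} but differ on Zone, so {Unit, SensorID} → Zone does not hold.

No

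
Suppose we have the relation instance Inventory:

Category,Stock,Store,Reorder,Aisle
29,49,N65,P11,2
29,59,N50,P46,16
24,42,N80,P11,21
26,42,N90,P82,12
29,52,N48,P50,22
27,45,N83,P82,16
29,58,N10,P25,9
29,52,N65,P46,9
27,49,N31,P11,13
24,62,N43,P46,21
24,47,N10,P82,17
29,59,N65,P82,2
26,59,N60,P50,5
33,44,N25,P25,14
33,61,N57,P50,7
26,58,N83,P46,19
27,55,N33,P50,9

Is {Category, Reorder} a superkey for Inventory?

No

Two distinct rows share (Category=29, Reorder=P46), so {Category, Reorder} does not determine every attribute — not a superkey.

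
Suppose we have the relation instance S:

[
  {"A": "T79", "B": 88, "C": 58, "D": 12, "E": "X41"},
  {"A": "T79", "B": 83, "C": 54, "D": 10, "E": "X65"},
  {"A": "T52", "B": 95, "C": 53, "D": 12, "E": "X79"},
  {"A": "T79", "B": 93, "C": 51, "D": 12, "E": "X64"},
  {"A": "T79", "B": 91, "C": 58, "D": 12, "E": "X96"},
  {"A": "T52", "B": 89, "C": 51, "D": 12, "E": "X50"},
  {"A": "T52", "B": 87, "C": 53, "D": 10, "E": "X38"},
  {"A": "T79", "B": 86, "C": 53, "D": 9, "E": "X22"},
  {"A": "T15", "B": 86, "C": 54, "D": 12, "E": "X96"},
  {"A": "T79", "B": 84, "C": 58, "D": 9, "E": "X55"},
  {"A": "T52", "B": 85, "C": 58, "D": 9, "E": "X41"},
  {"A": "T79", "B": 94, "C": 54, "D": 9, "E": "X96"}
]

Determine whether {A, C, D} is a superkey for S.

Two distinct rows share (A=T79, C=58, D=12), so {A, C, D} does not determine every attribute — not a superkey.

No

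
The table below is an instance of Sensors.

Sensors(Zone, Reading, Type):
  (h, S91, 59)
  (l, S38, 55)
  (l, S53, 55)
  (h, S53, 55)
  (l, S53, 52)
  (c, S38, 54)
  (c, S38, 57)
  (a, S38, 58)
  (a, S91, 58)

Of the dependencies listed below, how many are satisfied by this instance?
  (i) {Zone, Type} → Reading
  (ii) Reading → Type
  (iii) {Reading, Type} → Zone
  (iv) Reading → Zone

0

(i) {Zone, Type} → Reading: (Zone=l, Type=55): 2 rows → Reading takes values {S38, S53} — violation; (Zone=a, Type=58): 2 rows → Reading takes values {S38, S91} — violation — fails.
(ii) Reading → Type: Reading=S91: 2 rows → Type takes values {59, 58} — violation; Reading=S38: 4 rows → Type takes values {55, 54, 57, 58} — violation; Reading=S53: 3 rows → Type takes values {55, 52} — violation — fails.
(iii) {Reading, Type} → Zone: (Reading=S53, Type=55): 2 rows → Zone takes values {l, h} — violation — fails.
(iv) Reading → Zone: Reading=S91: 2 rows → Zone takes values {h, a} — violation; Reading=S38: 4 rows → Zone takes values {l, c, a} — violation; Reading=S53: 3 rows → Zone takes values {l, h} — violation — fails.
None of the 4 dependencies hold.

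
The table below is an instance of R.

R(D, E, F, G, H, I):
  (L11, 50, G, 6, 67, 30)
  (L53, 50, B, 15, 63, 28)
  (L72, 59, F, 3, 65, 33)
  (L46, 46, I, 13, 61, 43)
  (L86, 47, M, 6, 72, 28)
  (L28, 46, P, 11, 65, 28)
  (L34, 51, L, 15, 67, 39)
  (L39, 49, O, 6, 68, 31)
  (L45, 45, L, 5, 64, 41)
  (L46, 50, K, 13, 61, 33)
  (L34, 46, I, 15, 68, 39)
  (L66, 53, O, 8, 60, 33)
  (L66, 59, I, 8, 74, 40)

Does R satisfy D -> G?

Yes

D=L11: 1 row → G = 6 ✓
D=L53: 1 row → G = 15 ✓
D=L72: 1 row → G = 3 ✓
D=L46: 2 rows → G = 13, 13 ✓
D=L86: 1 row → G = 6 ✓
D=L28: 1 row → G = 11 ✓
D=L34: 2 rows → G = 15, 15 ✓
D=L39: 1 row → G = 6 ✓
D=L45: 1 row → G = 5 ✓
D=L66: 2 rows → G = 8, 8 ✓
Every D value is associated with a single G value, so D -> G holds.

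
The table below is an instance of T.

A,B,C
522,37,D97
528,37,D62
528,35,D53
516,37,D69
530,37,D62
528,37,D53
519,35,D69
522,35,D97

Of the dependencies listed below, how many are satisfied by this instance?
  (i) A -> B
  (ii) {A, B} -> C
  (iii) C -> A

(i) A -> B: A=522: 2 rows → B takes values {37, 35} — violation; A=528: 3 rows → B takes values {37, 35} — violation — fails.
(ii) {A, B} -> C: (A=528, B=37): 2 rows → C takes values {D62, D53} — violation — fails.
(iii) C -> A: C=D62: 2 rows → A takes values {528, 530} — violation; C=D69: 2 rows → A takes values {516, 519} — violation — fails.
None of the 3 dependencies hold.

0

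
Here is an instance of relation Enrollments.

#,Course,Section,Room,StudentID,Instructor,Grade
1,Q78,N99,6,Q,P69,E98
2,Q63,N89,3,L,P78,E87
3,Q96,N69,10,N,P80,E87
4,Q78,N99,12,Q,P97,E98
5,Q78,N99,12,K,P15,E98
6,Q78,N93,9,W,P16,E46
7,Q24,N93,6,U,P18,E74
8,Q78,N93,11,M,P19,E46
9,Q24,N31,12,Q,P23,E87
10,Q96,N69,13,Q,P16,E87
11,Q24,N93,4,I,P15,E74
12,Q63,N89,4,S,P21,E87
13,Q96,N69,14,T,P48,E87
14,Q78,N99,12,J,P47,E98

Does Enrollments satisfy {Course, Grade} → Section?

Yes

(Course=Q78, Grade=E98): rows 1, 4, 5, 14 → Section = N99, N99, N99, N99 ✓
(Course=Q63, Grade=E87): rows 2, 12 → Section = N89, N89 ✓
(Course=Q96, Grade=E87): rows 3, 10, 13 → Section = N69, N69, N69 ✓
(Course=Q78, Grade=E46): rows 6, 8 → Section = N93, N93 ✓
(Course=Q24, Grade=E74): rows 7, 11 → Section = N93, N93 ✓
(Course=Q24, Grade=E87): row 9 → Section = N31 ✓
Every {Course, Grade} value is associated with a single Section value, so {Course, Grade} → Section holds.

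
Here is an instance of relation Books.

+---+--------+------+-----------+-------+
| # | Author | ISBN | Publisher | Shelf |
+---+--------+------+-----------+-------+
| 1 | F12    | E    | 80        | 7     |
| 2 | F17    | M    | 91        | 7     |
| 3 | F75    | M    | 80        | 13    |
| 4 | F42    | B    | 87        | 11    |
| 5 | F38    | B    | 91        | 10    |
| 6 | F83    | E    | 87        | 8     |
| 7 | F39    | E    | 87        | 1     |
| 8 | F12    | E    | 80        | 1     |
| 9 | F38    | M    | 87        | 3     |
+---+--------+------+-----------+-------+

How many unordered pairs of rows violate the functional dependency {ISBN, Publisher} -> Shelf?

(ISBN=E, Publisher=80): violating pairs (1,8) — 1 pair.
(ISBN=E, Publisher=87): violating pairs (6,7) — 1 pair.

2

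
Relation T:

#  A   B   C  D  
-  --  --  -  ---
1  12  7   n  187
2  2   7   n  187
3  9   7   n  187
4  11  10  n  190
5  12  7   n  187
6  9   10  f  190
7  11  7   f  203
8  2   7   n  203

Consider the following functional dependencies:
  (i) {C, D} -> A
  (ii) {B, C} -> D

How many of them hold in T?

(i) {C, D} -> A: (C=n, D=187): rows 1, 2, 3, 5 → A takes values {12, 2, 9} — violation — fails.
(ii) {B, C} -> D: (B=7, C=n): rows 1, 2, 3, 5, 8 → D takes values {187, 203} — violation — fails.
None of the 2 dependencies hold.

0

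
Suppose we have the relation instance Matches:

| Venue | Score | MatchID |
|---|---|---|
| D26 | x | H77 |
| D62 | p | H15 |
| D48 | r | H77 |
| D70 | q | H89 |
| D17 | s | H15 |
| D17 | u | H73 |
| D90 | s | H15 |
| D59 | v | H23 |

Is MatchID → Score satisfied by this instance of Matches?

No

MatchID=H77: 2 rows → Score takes values {x, r} — violation
MatchID=H15: 3 rows → Score takes values {p, s} — violation
MatchID=H89: 1 row → Score = q ✓
MatchID=H73: 1 row → Score = u ✓
MatchID=H23: 1 row → Score = v ✓
Two rows agree on MatchID but differ on Score, so MatchID → Score does not hold.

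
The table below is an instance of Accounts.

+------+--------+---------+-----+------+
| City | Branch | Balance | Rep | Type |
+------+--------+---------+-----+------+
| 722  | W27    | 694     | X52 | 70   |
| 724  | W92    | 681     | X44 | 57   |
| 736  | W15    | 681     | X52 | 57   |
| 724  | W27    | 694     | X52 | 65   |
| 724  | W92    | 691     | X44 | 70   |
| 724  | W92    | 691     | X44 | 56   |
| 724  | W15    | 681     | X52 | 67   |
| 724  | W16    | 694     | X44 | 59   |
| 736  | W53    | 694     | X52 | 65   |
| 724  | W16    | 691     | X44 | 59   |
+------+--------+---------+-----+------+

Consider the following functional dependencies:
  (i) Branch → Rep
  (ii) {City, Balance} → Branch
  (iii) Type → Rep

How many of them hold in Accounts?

(i) Branch → Rep: every LHS value maps to a single RHS value — holds.
(ii) {City, Balance} → Branch: (City=724, Balance=681): 2 rows → Branch takes values {W92, W15} — violation; (City=724, Balance=694): 2 rows → Branch takes values {W27, W16} — violation; (City=724, Balance=691): 3 rows → Branch takes values {W92, W16} — violation — fails.
(iii) Type → Rep: Type=70: 2 rows → Rep takes values {X52, X44} — violation; Type=57: 2 rows → Rep takes values {X44, X52} — violation — fails.
1 of the 3 dependencies holds.

1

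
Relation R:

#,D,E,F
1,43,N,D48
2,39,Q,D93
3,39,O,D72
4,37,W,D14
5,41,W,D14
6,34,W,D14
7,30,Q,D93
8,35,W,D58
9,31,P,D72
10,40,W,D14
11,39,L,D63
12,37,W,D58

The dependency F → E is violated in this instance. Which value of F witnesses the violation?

F=D48: row 1 → E = N ✓
F=D93: rows 2, 7 → E = Q, Q ✓
F=D72: rows 3, 9 → E takes values {O, P} — violation
F=D14: rows 4, 5, 6, 10 → E = W, W, W, W ✓
F=D58: rows 8, 12 → E = W, W ✓
F=D63: row 11 → E = L ✓
The only F value with inconsistent E is F=D72.

D72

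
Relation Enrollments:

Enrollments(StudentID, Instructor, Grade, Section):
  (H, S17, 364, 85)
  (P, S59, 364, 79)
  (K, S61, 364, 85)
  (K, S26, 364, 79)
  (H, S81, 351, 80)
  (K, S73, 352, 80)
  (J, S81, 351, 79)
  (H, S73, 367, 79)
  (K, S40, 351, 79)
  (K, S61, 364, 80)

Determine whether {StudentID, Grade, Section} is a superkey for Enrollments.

All 10 rows have distinct {StudentID, Grade, Section} values, so {StudentID, Grade, Section} → (all attributes) holds and {StudentID, Grade, Section} is a superkey.

Yes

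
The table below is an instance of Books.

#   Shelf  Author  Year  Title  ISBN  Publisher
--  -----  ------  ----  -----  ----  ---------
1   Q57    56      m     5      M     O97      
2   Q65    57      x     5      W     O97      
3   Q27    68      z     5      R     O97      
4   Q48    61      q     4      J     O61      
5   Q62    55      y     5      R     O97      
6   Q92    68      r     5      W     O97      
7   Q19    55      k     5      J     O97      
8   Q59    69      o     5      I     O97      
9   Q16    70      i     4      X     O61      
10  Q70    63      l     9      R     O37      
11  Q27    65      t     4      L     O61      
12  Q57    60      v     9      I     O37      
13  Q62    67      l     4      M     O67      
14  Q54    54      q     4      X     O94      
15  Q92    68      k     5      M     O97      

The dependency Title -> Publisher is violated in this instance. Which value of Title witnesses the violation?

4

Title=5: rows 1, 2, 3, 5, 6, 7, 8, 15 → Publisher = O97, O97, O97, O97, O97, O97, O97, O97 ✓
Title=4: rows 4, 9, 11, 13, 14 → Publisher takes values {O61, O67, O94} — violation
Title=9: rows 10, 12 → Publisher = O37, O37 ✓
The only Title value with inconsistent Publisher is Title=4.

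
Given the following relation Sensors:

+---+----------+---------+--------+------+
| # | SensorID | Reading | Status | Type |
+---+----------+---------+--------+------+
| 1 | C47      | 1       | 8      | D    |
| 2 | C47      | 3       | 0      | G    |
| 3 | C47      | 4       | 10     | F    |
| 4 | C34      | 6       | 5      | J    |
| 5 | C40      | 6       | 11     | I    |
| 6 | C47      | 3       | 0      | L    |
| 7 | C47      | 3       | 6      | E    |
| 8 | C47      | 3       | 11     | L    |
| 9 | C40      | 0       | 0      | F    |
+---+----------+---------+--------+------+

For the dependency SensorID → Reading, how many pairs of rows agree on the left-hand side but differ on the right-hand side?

10

SensorID=C47: violating pairs (1,2), (1,3), (1,6), (1,7), (1,8), (2,3), (3,6), (3,7), (3,8) — 9 pairs.
SensorID=C40: violating pairs (5,9) — 1 pair.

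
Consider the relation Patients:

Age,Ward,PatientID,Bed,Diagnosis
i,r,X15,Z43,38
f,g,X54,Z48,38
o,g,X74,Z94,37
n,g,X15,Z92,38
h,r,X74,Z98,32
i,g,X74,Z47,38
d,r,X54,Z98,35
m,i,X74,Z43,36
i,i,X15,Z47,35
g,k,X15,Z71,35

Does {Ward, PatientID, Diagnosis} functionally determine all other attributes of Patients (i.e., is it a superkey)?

Yes

All 10 rows have distinct {Ward, PatientID, Diagnosis} values, so {Ward, PatientID, Diagnosis} → (all attributes) holds and {Ward, PatientID, Diagnosis} is a superkey.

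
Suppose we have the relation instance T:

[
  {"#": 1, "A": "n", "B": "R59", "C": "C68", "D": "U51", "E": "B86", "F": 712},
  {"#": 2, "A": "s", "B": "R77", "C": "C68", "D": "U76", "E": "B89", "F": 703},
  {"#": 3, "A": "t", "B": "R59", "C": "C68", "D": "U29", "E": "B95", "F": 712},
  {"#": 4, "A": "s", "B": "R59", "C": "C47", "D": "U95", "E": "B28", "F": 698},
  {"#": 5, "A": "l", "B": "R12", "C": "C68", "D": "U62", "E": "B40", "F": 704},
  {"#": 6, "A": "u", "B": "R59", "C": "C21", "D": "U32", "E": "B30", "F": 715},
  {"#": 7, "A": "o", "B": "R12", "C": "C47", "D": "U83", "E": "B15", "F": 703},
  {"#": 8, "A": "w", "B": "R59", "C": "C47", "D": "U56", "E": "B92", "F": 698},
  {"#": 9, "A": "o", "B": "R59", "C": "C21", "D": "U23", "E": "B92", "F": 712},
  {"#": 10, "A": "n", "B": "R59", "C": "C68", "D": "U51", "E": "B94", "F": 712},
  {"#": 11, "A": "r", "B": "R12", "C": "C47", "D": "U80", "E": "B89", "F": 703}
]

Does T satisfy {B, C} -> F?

(B=R59, C=C68): rows 1, 3, 10 → F = 712, 712, 712 ✓
(B=R77, C=C68): row 2 → F = 703 ✓
(B=R59, C=C47): rows 4, 8 → F = 698, 698 ✓
(B=R12, C=C68): row 5 → F = 704 ✓
(B=R59, C=C21): rows 6, 9 → F takes values {715, 712} — violation
(B=R12, C=C47): rows 7, 11 → F = 703, 703 ✓
Two rows agree on {B, C} but differ on F, so {B, C} -> F does not hold.

No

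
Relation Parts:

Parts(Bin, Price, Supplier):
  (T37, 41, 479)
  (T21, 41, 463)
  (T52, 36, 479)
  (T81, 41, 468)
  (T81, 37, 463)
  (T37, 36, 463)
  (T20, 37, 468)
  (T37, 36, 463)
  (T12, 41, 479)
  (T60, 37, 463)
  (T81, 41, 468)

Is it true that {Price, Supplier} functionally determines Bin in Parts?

(Price=41, Supplier=479): 2 rows → Bin takes values {T37, T12} — violation
(Price=41, Supplier=463): 1 row → Bin = T21 ✓
(Price=36, Supplier=479): 1 row → Bin = T52 ✓
(Price=41, Supplier=468): 2 rows → Bin = T81, T81 ✓
(Price=37, Supplier=463): 2 rows → Bin takes values {T81, T60} — violation
(Price=36, Supplier=463): 2 rows → Bin = T37, T37 ✓
(Price=37, Supplier=468): 1 row → Bin = T20 ✓
Two rows agree on {Price, Supplier} but differ on Bin, so {Price, Supplier} -> Bin does not hold.

No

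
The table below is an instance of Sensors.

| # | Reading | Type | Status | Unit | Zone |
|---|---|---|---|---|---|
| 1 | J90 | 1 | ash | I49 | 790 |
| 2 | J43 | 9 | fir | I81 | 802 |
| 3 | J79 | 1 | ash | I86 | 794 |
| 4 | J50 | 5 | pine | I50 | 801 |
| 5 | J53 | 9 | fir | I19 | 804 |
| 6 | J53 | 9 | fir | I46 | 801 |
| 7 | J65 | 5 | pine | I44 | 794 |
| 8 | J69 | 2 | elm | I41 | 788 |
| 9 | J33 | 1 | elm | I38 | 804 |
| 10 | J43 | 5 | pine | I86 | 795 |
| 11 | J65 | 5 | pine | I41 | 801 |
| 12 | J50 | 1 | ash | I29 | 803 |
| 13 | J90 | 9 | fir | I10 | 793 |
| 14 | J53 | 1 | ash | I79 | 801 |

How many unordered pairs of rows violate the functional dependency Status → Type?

Status=ash: all 4 rows agree on Type — 0 pairs.
Status=fir: all 4 rows agree on Type — 0 pairs.
Status=pine: all 4 rows agree on Type — 0 pairs.
Status=elm: violating pairs (8,9) — 1 pair.

1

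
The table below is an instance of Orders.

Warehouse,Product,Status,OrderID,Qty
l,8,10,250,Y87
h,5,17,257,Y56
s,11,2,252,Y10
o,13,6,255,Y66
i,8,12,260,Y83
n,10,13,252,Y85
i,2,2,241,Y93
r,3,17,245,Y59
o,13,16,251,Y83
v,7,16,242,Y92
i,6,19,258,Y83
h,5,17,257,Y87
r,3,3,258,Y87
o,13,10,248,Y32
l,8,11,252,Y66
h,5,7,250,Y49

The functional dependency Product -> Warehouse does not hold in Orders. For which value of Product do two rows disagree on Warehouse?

Product=8: 3 rows → Warehouse takes values {l, i} — violation
Product=5: 3 rows → Warehouse = h, h, h ✓
Product=11: 1 row → Warehouse = s ✓
Product=13: 3 rows → Warehouse = o, o, o ✓
Product=10: 1 row → Warehouse = n ✓
Product=2: 1 row → Warehouse = i ✓
Product=3: 2 rows → Warehouse = r, r ✓
Product=7: 1 row → Warehouse = v ✓
Product=6: 1 row → Warehouse = i ✓
The only Product value with inconsistent Warehouse is Product=8.

8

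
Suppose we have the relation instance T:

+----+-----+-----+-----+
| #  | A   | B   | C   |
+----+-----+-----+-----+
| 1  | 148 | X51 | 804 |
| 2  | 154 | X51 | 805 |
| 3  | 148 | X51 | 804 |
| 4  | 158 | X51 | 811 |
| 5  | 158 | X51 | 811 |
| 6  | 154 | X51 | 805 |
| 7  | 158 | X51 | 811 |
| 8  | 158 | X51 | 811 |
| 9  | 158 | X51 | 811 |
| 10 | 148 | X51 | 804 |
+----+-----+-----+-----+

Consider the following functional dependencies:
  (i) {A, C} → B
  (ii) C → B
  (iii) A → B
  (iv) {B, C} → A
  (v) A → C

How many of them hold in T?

(i) {A, C} → B: every LHS value maps to a single RHS value — holds.
(ii) C → B: every LHS value maps to a single RHS value — holds.
(iii) A → B: every LHS value maps to a single RHS value — holds.
(iv) {B, C} → A: every LHS value maps to a single RHS value — holds.
(v) A → C: every LHS value maps to a single RHS value — holds.
5 of the 5 dependencies hold.

5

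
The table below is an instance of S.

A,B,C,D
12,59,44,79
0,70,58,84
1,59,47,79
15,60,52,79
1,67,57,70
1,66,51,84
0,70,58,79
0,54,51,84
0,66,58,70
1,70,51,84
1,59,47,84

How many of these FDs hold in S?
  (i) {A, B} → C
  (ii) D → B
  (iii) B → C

1

(i) {A, B} → C: every LHS value maps to a single RHS value — holds.
(ii) D → B: D=79: 4 rows → B takes values {59, 60, 70} — violation; D=84: 5 rows → B takes values {70, 66, 54, 59} — violation; D=70: 2 rows → B takes values {67, 66} — violation — fails.
(iii) B → C: B=59: 3 rows → C takes values {44, 47} — violation; B=70: 3 rows → C takes values {58, 51} — violation; B=66: 2 rows → C takes values {51, 58} — violation — fails.
1 of the 3 dependencies holds.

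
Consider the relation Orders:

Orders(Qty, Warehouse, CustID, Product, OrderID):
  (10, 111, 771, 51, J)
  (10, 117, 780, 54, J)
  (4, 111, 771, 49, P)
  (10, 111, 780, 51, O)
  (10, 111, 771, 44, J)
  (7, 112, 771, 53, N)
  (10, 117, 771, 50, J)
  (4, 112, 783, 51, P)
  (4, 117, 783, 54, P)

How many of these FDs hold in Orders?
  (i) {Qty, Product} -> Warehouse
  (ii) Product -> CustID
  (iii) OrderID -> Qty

(i) {Qty, Product} -> Warehouse: every LHS value maps to a single RHS value — holds.
(ii) Product -> CustID: Product=51: 3 rows → CustID takes values {771, 780, 783} — violation; Product=54: 2 rows → CustID takes values {780, 783} — violation — fails.
(iii) OrderID -> Qty: every LHS value maps to a single RHS value — holds.
2 of the 3 dependencies hold.

2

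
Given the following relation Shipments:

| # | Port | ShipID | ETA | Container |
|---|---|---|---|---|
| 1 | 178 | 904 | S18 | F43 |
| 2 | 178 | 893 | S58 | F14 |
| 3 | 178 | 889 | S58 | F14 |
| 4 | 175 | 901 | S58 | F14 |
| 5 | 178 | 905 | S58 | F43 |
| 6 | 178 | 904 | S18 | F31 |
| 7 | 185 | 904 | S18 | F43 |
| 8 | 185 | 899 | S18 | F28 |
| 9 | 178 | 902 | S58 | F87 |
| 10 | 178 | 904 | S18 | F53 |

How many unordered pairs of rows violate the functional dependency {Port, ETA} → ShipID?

(Port=178, ETA=S18): all 3 rows agree on ShipID — 0 pairs.
(Port=178, ETA=S58): violating pairs (2,3), (2,5), (2,9), (3,5), (3,9), (5,9) — 6 pairs.
(Port=185, ETA=S18): violating pairs (7,8) — 1 pair.

7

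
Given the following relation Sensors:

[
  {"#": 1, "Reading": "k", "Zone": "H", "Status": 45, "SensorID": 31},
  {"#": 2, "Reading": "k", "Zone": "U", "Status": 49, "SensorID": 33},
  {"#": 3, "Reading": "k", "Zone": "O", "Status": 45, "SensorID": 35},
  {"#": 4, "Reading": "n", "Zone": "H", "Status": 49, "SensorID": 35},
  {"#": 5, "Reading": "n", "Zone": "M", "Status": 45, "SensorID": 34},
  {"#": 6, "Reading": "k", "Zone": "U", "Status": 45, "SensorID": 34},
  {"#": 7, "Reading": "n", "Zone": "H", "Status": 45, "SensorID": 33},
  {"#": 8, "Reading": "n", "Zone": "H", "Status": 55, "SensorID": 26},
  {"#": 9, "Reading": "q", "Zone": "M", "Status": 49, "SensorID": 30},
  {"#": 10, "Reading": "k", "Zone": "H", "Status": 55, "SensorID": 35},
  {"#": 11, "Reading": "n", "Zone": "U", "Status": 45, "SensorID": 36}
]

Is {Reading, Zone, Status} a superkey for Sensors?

All 11 rows have distinct {Reading, Zone, Status} values, so {Reading, Zone, Status} → (all attributes) holds and {Reading, Zone, Status} is a superkey.

Yes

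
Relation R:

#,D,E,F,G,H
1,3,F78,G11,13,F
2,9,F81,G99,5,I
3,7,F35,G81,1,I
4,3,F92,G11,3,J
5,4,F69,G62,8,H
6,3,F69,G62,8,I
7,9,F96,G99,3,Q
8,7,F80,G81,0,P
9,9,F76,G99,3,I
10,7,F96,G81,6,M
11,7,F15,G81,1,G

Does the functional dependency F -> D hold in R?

No

F=G11: rows 1, 4 → D = 3, 3 ✓
F=G99: rows 2, 7, 9 → D = 9, 9, 9 ✓
F=G81: rows 3, 8, 10, 11 → D = 7, 7, 7, 7 ✓
F=G62: rows 5, 6 → D takes values {4, 3} — violation
Two rows agree on F but differ on D, so F -> D does not hold.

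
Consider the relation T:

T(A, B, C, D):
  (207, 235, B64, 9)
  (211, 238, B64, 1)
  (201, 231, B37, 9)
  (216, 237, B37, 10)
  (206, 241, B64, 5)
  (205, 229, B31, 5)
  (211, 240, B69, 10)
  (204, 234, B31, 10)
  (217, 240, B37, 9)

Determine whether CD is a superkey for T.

No

Two distinct rows share (C=B37, D=9), so CD does not determine every attribute — not a superkey.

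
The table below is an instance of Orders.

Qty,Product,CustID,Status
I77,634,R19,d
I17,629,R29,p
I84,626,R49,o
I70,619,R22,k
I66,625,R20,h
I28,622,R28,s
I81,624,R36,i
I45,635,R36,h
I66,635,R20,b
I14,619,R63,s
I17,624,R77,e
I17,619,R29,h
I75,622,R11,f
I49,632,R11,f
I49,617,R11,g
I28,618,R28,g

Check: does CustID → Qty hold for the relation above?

CustID=R19: 1 row → Qty = I77 ✓
CustID=R29: 2 rows → Qty = I17, I17 ✓
CustID=R49: 1 row → Qty = I84 ✓
CustID=R22: 1 row → Qty = I70 ✓
CustID=R20: 2 rows → Qty = I66, I66 ✓
CustID=R28: 2 rows → Qty = I28, I28 ✓
CustID=R36: 2 rows → Qty takes values {I81, I45} — violation
CustID=R63: 1 row → Qty = I14 ✓
CustID=R77: 1 row → Qty = I17 ✓
CustID=R11: 3 rows → Qty takes values {I75, I49} — violation
Two rows agree on CustID but differ on Qty, so CustID → Qty does not hold.

No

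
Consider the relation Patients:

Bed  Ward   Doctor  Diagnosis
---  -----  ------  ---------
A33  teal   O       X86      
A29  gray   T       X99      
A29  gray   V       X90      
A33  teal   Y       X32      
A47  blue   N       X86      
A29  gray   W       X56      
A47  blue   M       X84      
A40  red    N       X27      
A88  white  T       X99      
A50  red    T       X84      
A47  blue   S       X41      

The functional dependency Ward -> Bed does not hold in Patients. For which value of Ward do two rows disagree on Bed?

red

Ward=teal: 2 rows → Bed = A33, A33 ✓
Ward=gray: 3 rows → Bed = A29, A29, A29 ✓
Ward=blue: 3 rows → Bed = A47, A47, A47 ✓
Ward=red: 2 rows → Bed takes values {A40, A50} — violation
Ward=white: 1 row → Bed = A88 ✓
The only Ward value with inconsistent Bed is Ward=red.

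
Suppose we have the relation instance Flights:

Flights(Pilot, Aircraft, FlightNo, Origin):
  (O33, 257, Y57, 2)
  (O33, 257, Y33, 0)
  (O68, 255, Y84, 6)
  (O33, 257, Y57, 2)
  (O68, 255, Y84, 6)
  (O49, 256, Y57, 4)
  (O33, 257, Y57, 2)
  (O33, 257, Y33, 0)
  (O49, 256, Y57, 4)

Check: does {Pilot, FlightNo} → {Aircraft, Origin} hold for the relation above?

(Pilot=O33, FlightNo=Y57): 3 rows → {Aircraft,Origin} = (257, 2), (257, 2), (257, 2) ✓
(Pilot=O33, FlightNo=Y33): 2 rows → {Aircraft,Origin} = (257, 0), (257, 0) ✓
(Pilot=O68, FlightNo=Y84): 2 rows → {Aircraft,Origin} = (255, 6), (255, 6) ✓
(Pilot=O49, FlightNo=Y57): 2 rows → {Aircraft,Origin} = (256, 4), (256, 4) ✓
Every {Pilot, FlightNo} value is associated with a single {Aircraft, Origin} value, so {Pilot, FlightNo} → {Aircraft, Origin} holds.

Yes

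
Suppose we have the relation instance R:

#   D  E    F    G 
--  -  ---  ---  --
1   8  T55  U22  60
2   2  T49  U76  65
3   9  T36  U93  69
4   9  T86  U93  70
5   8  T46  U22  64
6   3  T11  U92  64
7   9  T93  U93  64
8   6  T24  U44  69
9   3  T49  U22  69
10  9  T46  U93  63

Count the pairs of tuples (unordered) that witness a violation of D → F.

1

D=8: all 2 rows agree on F — 0 pairs.
D=9: all 4 rows agree on F — 0 pairs.
D=3: violating pairs (6,9) — 1 pair.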